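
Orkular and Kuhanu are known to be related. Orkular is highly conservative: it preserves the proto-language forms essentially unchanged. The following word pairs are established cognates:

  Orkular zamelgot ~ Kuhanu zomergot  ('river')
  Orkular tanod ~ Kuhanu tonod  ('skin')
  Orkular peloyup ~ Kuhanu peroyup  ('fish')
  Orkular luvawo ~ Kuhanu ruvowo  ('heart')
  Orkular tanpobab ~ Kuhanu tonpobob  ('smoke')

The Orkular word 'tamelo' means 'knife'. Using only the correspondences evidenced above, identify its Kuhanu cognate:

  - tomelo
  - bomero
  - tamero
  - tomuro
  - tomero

tomero

zamelgot ~ zomergot — Orkular a corresponds to Kuhanu o after a consonant, before a nasal.
peloyup ~ peroyup — Orkular l corresponds to Kuhanu r between vowels (before a back vowel).
Applying these to Orkular 'tamelo':
  tamelo → tomelo   (a→o after a consonant, before a nasal)
  tomelo → tomero   (l→r between vowels (before a back vowel))
So the Kuhanu cognate is 'tomero'.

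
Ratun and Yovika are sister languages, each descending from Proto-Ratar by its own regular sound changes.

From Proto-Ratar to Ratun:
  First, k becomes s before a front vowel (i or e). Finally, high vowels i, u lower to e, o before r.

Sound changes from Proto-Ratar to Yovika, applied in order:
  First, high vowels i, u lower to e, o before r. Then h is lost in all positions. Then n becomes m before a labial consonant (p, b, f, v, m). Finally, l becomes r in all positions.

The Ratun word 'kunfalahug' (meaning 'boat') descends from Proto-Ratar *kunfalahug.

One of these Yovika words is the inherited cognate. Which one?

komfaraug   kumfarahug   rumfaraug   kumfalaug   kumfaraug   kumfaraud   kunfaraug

Yovika: start from *kunfalahug.
  rule 1: no change — kunfalahug
  rule 2 (h-loss): kunfalahug → kunfalaug
  rule 3 (nasal place assimilation): kunfalaug → kumfalaug
  rule 4 (unconditioned shift): kumfalaug → kumfaraug
  ⇒ Yovika kumfaraug

kumfaraug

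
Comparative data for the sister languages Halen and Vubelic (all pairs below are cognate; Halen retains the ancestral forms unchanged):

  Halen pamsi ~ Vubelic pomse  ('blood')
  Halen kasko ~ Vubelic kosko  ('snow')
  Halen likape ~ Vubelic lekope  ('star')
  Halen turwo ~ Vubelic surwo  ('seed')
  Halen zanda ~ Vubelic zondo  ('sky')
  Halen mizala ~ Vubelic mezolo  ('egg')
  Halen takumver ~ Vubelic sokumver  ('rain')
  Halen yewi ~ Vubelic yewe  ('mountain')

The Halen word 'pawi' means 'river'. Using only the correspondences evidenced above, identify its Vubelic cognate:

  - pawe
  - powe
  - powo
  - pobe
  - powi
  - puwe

kasko ~ kosko, mizala ~ mezolo — Halen a corresponds to Vubelic o after a consonant, before a consonant other than r, m, n, p, b, f, v.
pamsi ~ pomse, yewi ~ yewe — Halen i corresponds to Vubelic e word-finally.
Applying these to Halen 'pawi':
  pawi → powi   (a→o after a consonant, before a consonant other than r, m, n, p, b, f, v)
  powi → powe   (i→e word-finally)
So the Vubelic cognate is 'powe'.

powe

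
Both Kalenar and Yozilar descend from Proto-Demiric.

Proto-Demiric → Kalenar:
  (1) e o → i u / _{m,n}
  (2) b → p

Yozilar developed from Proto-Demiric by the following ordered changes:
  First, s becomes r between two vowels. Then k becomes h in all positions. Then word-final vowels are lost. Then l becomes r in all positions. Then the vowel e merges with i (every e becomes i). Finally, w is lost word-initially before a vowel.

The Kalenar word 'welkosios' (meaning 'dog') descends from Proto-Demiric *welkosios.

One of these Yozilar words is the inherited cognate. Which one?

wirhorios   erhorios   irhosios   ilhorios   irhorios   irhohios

Yozilar: *welkosios
  welkosios → welkorios   [rhotacism]
  welkorios → welhorios   [unconditioned shift]
  welhorios (rule 3 does not apply)
  welhorios → werhorios   [unconditioned shift]
  werhorios → wirhorios   [vowel merger]
  wirhorios → irhorios   [glide loss]
  giving Yozilar irhorios.
Only 'irhorios' matches the regular Yozilar development of *welkosios.

irhorios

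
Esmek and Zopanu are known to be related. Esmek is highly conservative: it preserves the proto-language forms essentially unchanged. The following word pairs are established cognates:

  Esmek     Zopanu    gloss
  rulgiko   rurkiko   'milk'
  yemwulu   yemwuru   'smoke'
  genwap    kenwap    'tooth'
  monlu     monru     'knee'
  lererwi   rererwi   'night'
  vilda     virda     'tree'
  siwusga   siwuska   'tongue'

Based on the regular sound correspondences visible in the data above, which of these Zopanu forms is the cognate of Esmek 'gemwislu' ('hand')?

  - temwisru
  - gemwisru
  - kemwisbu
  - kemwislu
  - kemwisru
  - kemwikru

kemwisru

genwap ~ kenwap — Esmek g corresponds to Zopanu k word-initially before a front vowel.
monlu ~ monru — Esmek l corresponds to Zopanu r after a consonant, before a back vowel.
Applying these to Esmek 'gemwislu':
  gemwislu → kemwislu   (g→k word-initially before a front vowel)
  kemwislu → kemwisru   (l→r after a consonant, before a back vowel)
So the Zopanu cognate is 'kemwisru'.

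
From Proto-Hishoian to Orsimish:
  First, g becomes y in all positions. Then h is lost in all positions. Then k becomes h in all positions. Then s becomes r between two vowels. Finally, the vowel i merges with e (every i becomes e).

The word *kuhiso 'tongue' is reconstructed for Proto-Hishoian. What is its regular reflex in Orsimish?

huero

Orsimish: *kuhiso > kuiso > huiso > huiro > huero  (by h-loss, unconditioned shift, rhotacism, vowel merger)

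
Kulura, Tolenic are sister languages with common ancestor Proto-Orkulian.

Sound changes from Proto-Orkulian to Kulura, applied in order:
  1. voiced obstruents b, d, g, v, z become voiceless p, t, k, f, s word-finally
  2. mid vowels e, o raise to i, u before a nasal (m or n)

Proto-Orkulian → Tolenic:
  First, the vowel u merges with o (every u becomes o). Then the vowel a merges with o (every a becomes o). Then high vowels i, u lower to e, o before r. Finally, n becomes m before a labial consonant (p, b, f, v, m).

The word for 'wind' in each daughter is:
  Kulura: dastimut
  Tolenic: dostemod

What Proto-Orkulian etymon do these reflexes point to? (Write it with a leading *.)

Position 2: Kulura has a, Tolenic has o. Kulura preserves a here (none of its changes turn any other segment into a), so the proto-segment is *a.
Position 7: Kulura has u, Tolenic has o. Taking the neighbouring segments as reconstructed: Kulura u can only go back to *u; Tolenic o could go back to *a or *o or *u — the one source consistent with every daughter is *u.
Position 8: Kulura has t, Tolenic has d. Tolenic preserves d here (none of its changes turn any other segment into d), so the proto-segment is *d.
This points to *dastemud. Verify forward in each daughter:
Kulura: *dastemud > dastemut > dastimut  (by final devoicing, pre-nasal raising)
Tolenic: *dastemud
  dastemud → dastemod   [vowel merger]
  dastemod → dostemod   [vowel merger]
  dostemod (rule 3 does not apply)
  dostemod (rule 4 does not apply)
  giving Tolenic dostemod.
*dastemud is the unique common source.

*dastemud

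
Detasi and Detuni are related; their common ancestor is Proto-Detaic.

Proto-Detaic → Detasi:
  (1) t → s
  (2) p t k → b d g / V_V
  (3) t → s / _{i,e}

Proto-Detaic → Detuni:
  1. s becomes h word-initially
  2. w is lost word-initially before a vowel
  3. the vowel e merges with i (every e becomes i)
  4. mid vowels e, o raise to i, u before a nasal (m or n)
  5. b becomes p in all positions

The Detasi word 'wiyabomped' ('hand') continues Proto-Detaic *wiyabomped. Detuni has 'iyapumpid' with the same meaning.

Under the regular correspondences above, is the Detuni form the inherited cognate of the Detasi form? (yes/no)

yes

Derive the expected Detuni reflex of *wiyabomped:
Detuni: *wiyabomped
  wiyabomped (rule 1 does not apply)
  wiyabomped → iyabomped   [glide loss]
  iyabomped → iyabompid   [vowel merger]
  iyabompid → iyabumpid   [pre-nasal raising]
  iyabumpid → iyapumpid   [unconditioned shift]
  giving Detuni iyapumpid.
Detuni 'iyapumpid' matches the regular reflex exactly, so the pair is cognate.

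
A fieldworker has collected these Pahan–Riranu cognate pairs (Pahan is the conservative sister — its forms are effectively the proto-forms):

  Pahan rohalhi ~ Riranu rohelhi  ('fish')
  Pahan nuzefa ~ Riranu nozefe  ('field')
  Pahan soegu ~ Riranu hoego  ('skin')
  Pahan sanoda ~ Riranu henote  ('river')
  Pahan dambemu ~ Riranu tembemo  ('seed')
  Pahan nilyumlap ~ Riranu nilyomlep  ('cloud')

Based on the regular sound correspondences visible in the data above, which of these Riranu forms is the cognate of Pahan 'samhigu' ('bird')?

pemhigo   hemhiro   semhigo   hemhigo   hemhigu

sanoda ~ henote — Pahan s corresponds to Riranu h word-initially before a back vowel.
dambemu ~ tembemo — Pahan a corresponds to Riranu e after a consonant, before a nasal.
soegu ~ hoego, dambemu ~ tembemo — Pahan u corresponds to Riranu o word-finally.
Applying these to Pahan 'samhigu':
  samhigu → hamhigu   (s→h word-initially before a back vowel)
  hamhigu → hemhigu   (a→e after a consonant, before a nasal)
  hemhigu → hemhigo   (u→o word-finally)
So the Riranu cognate is 'hemhigo'.

hemhigo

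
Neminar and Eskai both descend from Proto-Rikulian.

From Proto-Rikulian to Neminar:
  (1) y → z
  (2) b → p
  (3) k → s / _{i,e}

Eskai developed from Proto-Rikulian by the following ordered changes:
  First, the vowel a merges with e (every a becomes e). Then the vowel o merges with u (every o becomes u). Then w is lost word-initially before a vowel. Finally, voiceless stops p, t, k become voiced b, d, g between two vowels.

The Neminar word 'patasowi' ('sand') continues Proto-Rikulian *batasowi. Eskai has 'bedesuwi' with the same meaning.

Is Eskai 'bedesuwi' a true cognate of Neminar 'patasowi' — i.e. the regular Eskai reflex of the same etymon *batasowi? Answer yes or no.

yes

Derive the expected Eskai reflex of *batasowi:
Eskai: *batasowi
  batasowi → betesowi   [vowel merger]
  betesowi → betesuwi   [vowel merger]
  betesuwi (rule 3 does not apply)
  betesuwi → bedesuwi   [intervocalic voicing]
  giving Eskai bedesuwi.
Eskai 'bedesuwi' matches the regular reflex exactly, so the pair is cognate.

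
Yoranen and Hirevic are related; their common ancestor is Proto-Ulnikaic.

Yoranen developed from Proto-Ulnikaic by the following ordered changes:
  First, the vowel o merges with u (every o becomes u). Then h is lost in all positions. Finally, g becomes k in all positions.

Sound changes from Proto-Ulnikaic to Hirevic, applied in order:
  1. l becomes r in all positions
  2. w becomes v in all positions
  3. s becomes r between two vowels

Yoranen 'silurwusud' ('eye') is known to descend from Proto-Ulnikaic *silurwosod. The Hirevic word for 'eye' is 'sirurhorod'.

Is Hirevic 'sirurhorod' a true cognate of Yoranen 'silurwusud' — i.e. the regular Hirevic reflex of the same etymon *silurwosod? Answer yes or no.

Derive the expected Hirevic reflex of *silurwosod:
Hirevic: *silurwosod
  silurwosod → sirurwosod   [unconditioned shift]
  sirurwosod → sirurvosod   [unconditioned shift]
  sirurvosod → sirurvorod   [rhotacism]
  giving Hirevic sirurvorod.
The regular Hirevic reflex would be 'sirurvorod', but the attested form is 'sirurhorod'. The correspondence is irregular, so they are not cognates (the Hirevic form has a different source).

no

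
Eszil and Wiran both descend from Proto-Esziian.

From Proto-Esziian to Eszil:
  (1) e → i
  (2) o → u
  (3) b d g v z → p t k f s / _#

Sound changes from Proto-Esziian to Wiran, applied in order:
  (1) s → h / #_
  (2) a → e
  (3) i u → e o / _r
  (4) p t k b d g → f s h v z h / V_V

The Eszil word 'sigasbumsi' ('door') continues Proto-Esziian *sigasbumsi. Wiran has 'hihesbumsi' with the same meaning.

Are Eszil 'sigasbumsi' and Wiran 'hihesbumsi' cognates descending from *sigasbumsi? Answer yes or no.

Derive the expected Wiran reflex of *sigasbumsi:
Wiran: start from *sigasbumsi.
  rule 1 (debuccalisation): sigasbumsi → higasbumsi
  rule 2 (vowel merger): higasbumsi → higesbumsi
  rule 3: no change — higesbumsi
  rule 4 (intervocalic lenition): higesbumsi → hihesbumsi
  ⇒ Wiran hihesbumsi
Wiran 'hihesbumsi' matches the regular reflex exactly, so the pair is cognate.

yes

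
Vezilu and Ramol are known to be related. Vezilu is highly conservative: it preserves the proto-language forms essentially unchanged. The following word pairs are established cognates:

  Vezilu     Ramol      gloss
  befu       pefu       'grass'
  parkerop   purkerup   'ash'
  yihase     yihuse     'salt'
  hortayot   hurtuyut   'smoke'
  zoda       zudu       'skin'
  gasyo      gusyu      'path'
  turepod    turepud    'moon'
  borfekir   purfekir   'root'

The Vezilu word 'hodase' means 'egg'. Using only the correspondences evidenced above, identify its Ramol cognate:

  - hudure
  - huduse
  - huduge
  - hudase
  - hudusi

hortayot ~ hurtuyut, zoda ~ zudu — Vezilu o corresponds to Ramol u after a consonant, before a consonant other than r, m, n, p, b, f, v.
yihase ~ yihuse, hortayot ~ hurtuyut — Vezilu a corresponds to Ramol u after a consonant, before a consonant other than r, m, n, p, b, f, v.
Applying these to Vezilu 'hodase':
  hodase → hudase   (o→u after a consonant, before a consonant other than r, m, n, p, b, f, v)
  hudase → huduse   (a→u after a consonant, before a consonant other than r, m, n, p, b, f, v)
So the Ramol cognate is 'huduse'.

huduse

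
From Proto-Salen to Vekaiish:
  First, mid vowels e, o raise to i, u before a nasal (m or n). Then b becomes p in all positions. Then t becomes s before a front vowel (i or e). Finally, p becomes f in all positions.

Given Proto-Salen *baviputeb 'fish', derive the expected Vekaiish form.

Vekaiish: start from *baviputeb.
  rule 1: no change — baviputeb
  rule 2 (unconditioned shift): baviputeb → paviputep
  rule 3 (palatalisation): paviputep → pavipusep
  rule 4 (unconditioned shift): pavipusep → favifusef
  ⇒ Vekaiish favifusef

favifusef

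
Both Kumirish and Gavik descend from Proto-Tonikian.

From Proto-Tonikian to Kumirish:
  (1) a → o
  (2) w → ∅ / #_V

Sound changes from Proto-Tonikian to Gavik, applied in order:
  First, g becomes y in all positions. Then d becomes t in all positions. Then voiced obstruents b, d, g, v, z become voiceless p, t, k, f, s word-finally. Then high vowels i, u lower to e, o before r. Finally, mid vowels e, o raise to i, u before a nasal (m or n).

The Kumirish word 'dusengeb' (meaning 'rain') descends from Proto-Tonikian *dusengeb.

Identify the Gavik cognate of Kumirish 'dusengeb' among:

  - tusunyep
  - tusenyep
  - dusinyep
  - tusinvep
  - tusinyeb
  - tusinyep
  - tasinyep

tusinyep

Gavik: *dusengeb > dusenyeb > tusenyeb > tusenyep > tusinyep  (by unconditioned shift, unconditioned shift, final devoicing, pre-nasal raising)
Only 'tusinyep' matches the regular Gavik development of *dusengeb.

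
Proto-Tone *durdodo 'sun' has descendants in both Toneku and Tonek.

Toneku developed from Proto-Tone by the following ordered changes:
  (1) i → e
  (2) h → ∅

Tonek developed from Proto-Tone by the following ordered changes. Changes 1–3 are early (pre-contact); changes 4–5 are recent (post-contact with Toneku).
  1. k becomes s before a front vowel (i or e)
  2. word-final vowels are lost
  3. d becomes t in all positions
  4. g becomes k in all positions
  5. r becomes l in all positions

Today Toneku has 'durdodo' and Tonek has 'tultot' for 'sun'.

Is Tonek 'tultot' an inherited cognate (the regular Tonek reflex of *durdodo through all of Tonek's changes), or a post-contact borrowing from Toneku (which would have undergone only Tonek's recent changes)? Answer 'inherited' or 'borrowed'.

inherited

If inherited, *durdodo would pass through all of Tonek's changes:
Tonek: *durdodo
  durdodo (rule 1 does not apply)
  durdodo → durdod   [apocope]
  durdod → turtot   [unconditioned shift]
  turtot (rule 4 does not apply)
  turtot → tultot   [unconditioned shift]
  giving Tonek tultot.
If borrowed from Toneku 'durdodo' after the early changes, it would undergo only the recent ones:
  rule 4 (unconditioned shift): no change (durdodo)
  rule 5 (unconditioned shift): durdodo → duldodo
  ⇒ as a loan: duldodo
Tonek 'tultot' matches the inherited outcome exactly, so it is an inherited cognate, not a loan.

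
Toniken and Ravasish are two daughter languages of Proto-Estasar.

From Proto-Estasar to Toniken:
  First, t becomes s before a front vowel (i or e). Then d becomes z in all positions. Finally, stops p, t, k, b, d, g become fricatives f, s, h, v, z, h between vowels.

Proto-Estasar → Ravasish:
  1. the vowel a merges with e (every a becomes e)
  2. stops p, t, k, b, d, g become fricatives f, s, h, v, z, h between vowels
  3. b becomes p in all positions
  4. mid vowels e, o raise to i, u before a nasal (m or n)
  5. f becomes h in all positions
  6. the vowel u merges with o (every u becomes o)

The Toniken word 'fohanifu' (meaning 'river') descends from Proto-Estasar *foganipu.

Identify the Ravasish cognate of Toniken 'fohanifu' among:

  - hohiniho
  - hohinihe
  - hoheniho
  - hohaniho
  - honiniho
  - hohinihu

hohiniho

Ravasish: *foganipu
  foganipu → fogenipu   [vowel merger]
  fogenipu → fohenifu   [intervocalic lenition]
  fohenifu (rule 3 does not apply)
  fohenifu → fohinifu   [pre-nasal raising]
  fohinifu → hohinihu   [unconditioned shift]
  hohinihu → hohiniho   [vowel merger]
  giving Ravasish hohiniho.
Only 'hohiniho' matches the regular Ravasish development of *foganipu.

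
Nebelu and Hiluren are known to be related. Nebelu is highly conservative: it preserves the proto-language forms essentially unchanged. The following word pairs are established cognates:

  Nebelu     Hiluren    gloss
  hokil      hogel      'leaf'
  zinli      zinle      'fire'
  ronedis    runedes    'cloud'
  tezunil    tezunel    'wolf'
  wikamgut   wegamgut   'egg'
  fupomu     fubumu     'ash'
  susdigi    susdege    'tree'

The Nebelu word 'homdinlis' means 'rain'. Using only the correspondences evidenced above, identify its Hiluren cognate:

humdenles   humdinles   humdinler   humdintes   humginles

fupomu ~ fubumu — Nebelu o corresponds to Hiluren u after a consonant, before a nasal.
hokil ~ hogel, ronedis ~ runedes — Nebelu i corresponds to Hiluren e after a consonant, before a consonant other than r, m, n, p, b, f, v.
Applying these to Nebelu 'homdinlis':
  homdinlis → humdinlis   (o→u after a consonant, before a nasal)
  humdinlis → humdinles   (i→e after a consonant, before a consonant other than r, m, n, p, b, f, v)
So the Hiluren cognate is 'humdinles'.

humdinles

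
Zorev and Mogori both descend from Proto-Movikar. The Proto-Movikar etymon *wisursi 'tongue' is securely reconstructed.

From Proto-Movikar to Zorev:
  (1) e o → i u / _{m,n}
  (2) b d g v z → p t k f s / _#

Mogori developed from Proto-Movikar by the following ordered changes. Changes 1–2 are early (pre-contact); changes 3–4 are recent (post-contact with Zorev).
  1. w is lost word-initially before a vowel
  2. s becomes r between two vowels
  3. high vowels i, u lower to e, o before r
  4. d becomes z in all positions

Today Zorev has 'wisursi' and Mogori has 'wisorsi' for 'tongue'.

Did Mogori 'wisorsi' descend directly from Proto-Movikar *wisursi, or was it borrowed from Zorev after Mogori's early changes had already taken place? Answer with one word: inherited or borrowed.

If inherited, *wisursi would pass through all of Mogori's changes:
Mogori: start from *wisursi.
  rule 1 (glide loss): wisursi → isursi
  rule 2 (rhotacism): isursi → irursi
  rule 3 (pre-rhotic lowering): irursi → erorsi
  rule 4: no change — erorsi
  ⇒ Mogori erorsi
If borrowed from Zorev 'wisursi' after the early changes, it would undergo only the recent ones:
  rule 3 (pre-rhotic lowering): wisursi → wisorsi
  rule 4 (unconditioned shift): no change (wisorsi)
  ⇒ as a loan: wisorsi
Mogori 'wisorsi' matches the loan outcome 'wisorsi', not the inherited 'erorsi' — it skipped the early Mogori changes, so it was borrowed from Zorev.

borrowed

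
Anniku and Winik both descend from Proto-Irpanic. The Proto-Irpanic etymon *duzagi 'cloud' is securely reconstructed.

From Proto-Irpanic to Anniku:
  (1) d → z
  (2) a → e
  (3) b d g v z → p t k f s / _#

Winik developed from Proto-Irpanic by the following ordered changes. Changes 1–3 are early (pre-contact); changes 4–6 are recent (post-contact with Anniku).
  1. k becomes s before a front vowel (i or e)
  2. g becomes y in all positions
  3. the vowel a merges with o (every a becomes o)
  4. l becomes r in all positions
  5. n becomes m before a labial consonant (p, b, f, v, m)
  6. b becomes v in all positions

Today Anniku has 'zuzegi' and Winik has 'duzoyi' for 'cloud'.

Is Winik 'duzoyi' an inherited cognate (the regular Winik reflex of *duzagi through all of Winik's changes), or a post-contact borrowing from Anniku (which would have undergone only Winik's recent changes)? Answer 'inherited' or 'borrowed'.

inherited

If inherited, *duzagi would pass through all of Winik's changes:
Winik: start from *duzagi.
  rule 1: no change — duzagi
  rule 2 (unconditioned shift): duzagi → duzayi
  rule 3 (vowel merger): duzayi → duzoyi
  rule 4: no change — duzoyi
  rule 5: no change — duzoyi
  rule 6: no change — duzoyi
  ⇒ Winik duzoyi
If borrowed from Anniku 'zuzegi' after the early changes, it would undergo only the recent ones:
  rule 4 (unconditioned shift): no change (zuzegi)
  rule 5 (nasal place assimilation): no change (zuzegi)
  rule 6 (unconditioned shift): no change (zuzegi)
  ⇒ as a loan: zuzegi
Winik 'duzoyi' matches the inherited outcome exactly, so it is an inherited cognate, not a loan.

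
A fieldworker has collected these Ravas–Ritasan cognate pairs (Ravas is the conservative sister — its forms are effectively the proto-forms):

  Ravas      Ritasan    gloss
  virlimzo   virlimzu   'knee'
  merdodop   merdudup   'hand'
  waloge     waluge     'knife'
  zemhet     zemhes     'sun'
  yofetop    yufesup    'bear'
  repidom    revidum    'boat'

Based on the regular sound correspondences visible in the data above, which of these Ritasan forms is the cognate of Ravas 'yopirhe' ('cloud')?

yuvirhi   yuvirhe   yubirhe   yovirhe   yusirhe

yuvirhe

merdodop ~ merdudup, yofetop ~ yufesup — Ravas o corresponds to Ritasan u after a consonant, before a labial obstruent.
repidom ~ revidum — Ravas p corresponds to Ritasan v between vowels (before a front vowel).
Applying these to Ravas 'yopirhe':
  yopirhe → yupirhe   (o→u after a consonant, before a labial obstruent)
  yupirhe → yuvirhe   (p→v between vowels (before a front vowel))
So the Ritasan cognate is 'yuvirhe'.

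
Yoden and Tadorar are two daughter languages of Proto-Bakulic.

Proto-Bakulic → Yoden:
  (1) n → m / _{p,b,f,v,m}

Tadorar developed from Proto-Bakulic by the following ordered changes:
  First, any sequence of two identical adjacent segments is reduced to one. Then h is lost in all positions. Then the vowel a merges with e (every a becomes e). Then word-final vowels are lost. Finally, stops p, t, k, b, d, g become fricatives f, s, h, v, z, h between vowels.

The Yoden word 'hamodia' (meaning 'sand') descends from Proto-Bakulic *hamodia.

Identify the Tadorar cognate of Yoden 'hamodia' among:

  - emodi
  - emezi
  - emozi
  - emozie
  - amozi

emozi

Tadorar: *hamodia > amodia > emodie > emodi > emozi  (by h-loss, vowel merger, apocope, intervocalic lenition)
Only 'emozi' matches the regular Tadorar development of *hamodia.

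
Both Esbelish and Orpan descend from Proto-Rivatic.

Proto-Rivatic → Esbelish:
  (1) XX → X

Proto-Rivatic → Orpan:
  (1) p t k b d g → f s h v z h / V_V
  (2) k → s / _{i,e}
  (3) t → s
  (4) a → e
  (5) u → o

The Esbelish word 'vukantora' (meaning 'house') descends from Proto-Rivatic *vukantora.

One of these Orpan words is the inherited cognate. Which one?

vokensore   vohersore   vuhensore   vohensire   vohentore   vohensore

Orpan: *vukantora > vuhantora > vuhansora > vuhensore > vohensore  (by intervocalic lenition, unconditioned shift, vowel merger, vowel merger)
The other candidates each miss or misapply at least one Orpan change.

vohensore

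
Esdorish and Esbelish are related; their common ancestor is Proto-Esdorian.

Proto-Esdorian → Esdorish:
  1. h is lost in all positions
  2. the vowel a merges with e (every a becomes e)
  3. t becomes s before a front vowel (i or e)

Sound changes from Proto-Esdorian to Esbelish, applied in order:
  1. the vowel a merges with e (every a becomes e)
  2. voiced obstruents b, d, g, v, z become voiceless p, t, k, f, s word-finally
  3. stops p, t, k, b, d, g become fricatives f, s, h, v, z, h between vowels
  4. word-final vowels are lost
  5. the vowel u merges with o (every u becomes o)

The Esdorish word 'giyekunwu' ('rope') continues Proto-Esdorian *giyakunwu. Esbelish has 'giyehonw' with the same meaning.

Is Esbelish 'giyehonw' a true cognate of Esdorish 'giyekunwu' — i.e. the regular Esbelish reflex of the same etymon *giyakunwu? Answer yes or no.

Derive the expected Esbelish reflex of *giyakunwu:
Esbelish: *giyakunwu > giyekunwu > giyehunwu > giyehunw > giyehonw  (by vowel merger, intervocalic lenition, apocope, vowel merger)
Esbelish 'giyehonw' matches the regular reflex exactly, so the pair is cognate.

yes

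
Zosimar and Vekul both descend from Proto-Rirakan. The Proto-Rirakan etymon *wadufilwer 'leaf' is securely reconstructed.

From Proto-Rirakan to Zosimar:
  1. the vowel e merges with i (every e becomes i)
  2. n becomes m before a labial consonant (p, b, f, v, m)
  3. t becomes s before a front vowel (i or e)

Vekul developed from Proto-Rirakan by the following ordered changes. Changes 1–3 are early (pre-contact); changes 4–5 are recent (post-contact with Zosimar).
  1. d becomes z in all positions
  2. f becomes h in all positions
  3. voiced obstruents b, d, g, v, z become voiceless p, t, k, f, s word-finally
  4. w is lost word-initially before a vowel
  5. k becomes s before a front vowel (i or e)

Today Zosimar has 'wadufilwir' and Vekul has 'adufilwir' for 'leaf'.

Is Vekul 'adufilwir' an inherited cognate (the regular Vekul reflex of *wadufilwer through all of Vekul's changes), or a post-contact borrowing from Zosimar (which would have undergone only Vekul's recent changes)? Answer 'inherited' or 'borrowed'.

borrowed

If inherited, *wadufilwer would pass through all of Vekul's changes:
Vekul: *wadufilwer
  wadufilwer → wazufilwer   [unconditioned shift]
  wazufilwer → wazuhilwer   [unconditioned shift]
  wazuhilwer (rule 3 does not apply)
  wazuhilwer → azuhilwer   [glide loss]
  azuhilwer (rule 5 does not apply)
  giving Vekul azuhilwer.
If borrowed from Zosimar 'wadufilwir' after the early changes, it would undergo only the recent ones:
  rule 4 (glide loss): wadufilwir → adufilwir
  rule 5 (palatalisation): no change (adufilwir)
  ⇒ as a loan: adufilwir
Vekul 'adufilwir' matches the loan outcome 'adufilwir', not the inherited 'azuhilwer' — it skipped the early Vekul changes, so it was borrowed from Zosimar.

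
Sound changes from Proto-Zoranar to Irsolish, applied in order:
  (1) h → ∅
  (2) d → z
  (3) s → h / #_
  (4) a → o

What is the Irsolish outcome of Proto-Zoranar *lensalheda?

Irsolish: *lensalheda > lensaleda > lensaleza > lensolezo  (by h-loss, unconditioned shift, vowel merger)

lensolezo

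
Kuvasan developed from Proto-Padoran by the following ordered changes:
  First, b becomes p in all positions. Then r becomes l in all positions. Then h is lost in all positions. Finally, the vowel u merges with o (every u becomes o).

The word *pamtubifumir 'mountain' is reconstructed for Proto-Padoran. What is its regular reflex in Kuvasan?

pamtopifomil

Kuvasan: *pamtubifumir
  pamtubifumir → pamtupifumir   [unconditioned shift]
  pamtupifumir → pamtupifumil   [unconditioned shift]
  pamtupifumil (rule 3 does not apply)
  pamtupifumil → pamtopifomil   [vowel merger]
  giving Kuvasan pamtopifomil.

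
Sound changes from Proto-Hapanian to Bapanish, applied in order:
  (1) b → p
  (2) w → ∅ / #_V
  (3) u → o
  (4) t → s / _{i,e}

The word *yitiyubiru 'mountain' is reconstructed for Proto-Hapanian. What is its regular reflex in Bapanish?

yisiyopiro

Bapanish: *yitiyubiru > yitiyupiru > yitiyopiro > yisiyopiro  (by unconditioned shift, vowel merger, palatalisation)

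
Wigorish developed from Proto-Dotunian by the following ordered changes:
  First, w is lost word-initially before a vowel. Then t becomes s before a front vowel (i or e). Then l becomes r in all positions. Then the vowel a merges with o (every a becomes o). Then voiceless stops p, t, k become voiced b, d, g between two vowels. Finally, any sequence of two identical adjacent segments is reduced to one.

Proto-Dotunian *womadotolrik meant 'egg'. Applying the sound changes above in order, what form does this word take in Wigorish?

Wigorish: *womadotolrik > omadotolrik > omadotorrik > omodotorrik > omododorrik > omododorik  (by glide loss, unconditioned shift, vowel merger, intervocalic voicing, degemination)

omododorik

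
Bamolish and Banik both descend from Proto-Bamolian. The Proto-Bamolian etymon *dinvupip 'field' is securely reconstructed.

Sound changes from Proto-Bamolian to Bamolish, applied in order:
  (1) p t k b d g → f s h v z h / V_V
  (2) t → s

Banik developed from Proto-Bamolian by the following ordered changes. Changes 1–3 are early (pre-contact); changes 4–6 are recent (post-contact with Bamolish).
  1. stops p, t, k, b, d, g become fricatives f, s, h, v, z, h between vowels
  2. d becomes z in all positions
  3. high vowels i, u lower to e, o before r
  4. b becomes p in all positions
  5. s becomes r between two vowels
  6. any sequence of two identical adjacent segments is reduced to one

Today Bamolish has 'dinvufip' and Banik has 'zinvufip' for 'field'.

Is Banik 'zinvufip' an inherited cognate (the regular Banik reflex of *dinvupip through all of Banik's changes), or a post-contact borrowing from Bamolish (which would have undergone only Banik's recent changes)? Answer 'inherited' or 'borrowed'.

If inherited, *dinvupip would pass through all of Banik's changes:
Banik: *dinvupip > dinvufip > zinvufip  (by intervocalic lenition, unconditioned shift)
If borrowed from Bamolish 'dinvufip' after the early changes, it would undergo only the recent ones:
  rule 4 (unconditioned shift): no change (dinvufip)
  rule 5 (rhotacism): no change (dinvufip)
  rule 6 (degemination): no change (dinvufip)
  ⇒ as a loan: dinvufip
Banik 'zinvufip' matches the inherited outcome exactly, so it is an inherited cognate, not a loan.

inherited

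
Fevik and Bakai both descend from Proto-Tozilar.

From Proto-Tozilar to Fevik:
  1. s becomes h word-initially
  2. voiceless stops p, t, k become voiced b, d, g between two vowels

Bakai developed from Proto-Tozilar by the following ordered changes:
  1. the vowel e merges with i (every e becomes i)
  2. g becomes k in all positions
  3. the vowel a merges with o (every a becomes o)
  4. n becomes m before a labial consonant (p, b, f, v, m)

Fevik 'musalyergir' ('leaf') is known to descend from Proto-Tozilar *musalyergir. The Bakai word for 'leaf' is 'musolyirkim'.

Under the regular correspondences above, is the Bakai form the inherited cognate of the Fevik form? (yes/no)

no

Derive the expected Bakai reflex of *musalyergir:
Bakai: *musalyergir > musalyirgir > musalyirkir > musolyirkir  (by vowel merger, unconditioned shift, vowel merger)
The regular Bakai reflex would be 'musolyirkir', but the attested form is 'musolyirkim'. The correspondence is irregular, so they are not cognates (the Bakai form has a different source).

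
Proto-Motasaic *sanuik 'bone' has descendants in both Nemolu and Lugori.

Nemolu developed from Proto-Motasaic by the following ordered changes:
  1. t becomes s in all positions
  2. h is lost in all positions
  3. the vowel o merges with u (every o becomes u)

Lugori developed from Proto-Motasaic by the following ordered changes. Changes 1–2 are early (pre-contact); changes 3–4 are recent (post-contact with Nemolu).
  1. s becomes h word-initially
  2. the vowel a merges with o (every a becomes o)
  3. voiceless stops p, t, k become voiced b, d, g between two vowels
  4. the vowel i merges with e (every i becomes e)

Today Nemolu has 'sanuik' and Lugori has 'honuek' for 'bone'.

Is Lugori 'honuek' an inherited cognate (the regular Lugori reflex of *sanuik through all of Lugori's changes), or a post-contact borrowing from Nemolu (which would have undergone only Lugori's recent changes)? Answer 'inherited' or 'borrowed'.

inherited

If inherited, *sanuik would pass through all of Lugori's changes:
Lugori: *sanuik > hanuik > honuik > honuek  (by debuccalisation, vowel merger, vowel merger)
If borrowed from Nemolu 'sanuik' after the early changes, it would undergo only the recent ones:
  rule 3 (intervocalic voicing): no change (sanuik)
  rule 4 (vowel merger): sanuik → sanuek
  ⇒ as a loan: sanuek
Lugori 'honuek' matches the inherited outcome exactly, so it is an inherited cognate, not a loan.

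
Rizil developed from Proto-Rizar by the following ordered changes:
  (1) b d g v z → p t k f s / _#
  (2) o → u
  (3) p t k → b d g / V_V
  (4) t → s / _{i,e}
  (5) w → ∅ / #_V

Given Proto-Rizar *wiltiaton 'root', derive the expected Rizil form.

Rizil: *wiltiaton
  wiltiaton (rule 1 does not apply)
  wiltiaton → wiltiatun   [vowel merger]
  wiltiatun → wiltiadun   [intervocalic voicing]
  wiltiadun → wilsiadun   [palatalisation]
  wilsiadun → ilsiadun   [glide loss]
  giving Rizil ilsiadun.

ilsiadun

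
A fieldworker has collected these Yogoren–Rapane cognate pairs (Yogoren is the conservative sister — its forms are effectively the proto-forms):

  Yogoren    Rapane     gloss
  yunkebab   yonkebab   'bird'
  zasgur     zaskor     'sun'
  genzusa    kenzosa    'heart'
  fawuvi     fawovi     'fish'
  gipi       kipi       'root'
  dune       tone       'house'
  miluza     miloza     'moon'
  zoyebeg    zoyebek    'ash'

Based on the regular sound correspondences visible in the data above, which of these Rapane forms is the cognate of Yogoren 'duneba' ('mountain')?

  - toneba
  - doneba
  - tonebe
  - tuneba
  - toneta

dune ~ tone — Yogoren d corresponds to Rapane t word-initially before a back vowel.
yunkebab ~ yonkebab, dune ~ tone — Yogoren u corresponds to Rapane o after a consonant, before a nasal.
Applying these to Yogoren 'duneba':
  duneba → tuneba   (d→t word-initially before a back vowel)
  tuneba → toneba   (u→o after a consonant, before a nasal)
So the Rapane cognate is 'toneba'.

toneba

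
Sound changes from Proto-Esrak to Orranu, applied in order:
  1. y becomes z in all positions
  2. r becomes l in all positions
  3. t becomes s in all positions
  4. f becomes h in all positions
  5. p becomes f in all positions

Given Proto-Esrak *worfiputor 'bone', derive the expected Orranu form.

Orranu: start from *worfiputor.
  rule 1: no change — worfiputor
  rule 2 (unconditioned shift): worfiputor → wolfiputol
  rule 3 (unconditioned shift): wolfiputol → wolfipusol
  rule 4 (unconditioned shift): wolfipusol → wolhipusol
  rule 5 (unconditioned shift): wolhipusol → wolhifusol
  ⇒ Orranu wolhifusol

wolhifusol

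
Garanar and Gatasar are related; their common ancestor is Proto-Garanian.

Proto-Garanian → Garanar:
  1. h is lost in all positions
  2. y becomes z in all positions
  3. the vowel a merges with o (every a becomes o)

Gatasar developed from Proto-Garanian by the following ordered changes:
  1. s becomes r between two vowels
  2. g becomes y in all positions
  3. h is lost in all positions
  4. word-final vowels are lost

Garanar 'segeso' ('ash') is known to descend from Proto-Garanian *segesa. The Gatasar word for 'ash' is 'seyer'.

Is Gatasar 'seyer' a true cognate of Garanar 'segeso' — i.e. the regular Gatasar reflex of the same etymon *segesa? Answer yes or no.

yes

Derive the expected Gatasar reflex of *segesa:
Gatasar: *segesa
  segesa → segera   [rhotacism]
  segera → seyera   [unconditioned shift]
  seyera (rule 3 does not apply)
  seyera → seyer   [apocope]
  giving Gatasar seyer.
Gatasar 'seyer' matches the regular reflex exactly, so the pair is cognate.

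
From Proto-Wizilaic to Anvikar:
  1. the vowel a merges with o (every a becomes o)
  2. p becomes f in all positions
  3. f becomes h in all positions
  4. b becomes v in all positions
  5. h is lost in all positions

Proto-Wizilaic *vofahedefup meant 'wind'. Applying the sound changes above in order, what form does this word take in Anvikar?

vooedeu

Anvikar: *vofahedefup
  vofahedefup → vofohedefup   [vowel merger]
  vofohedefup → vofohedefuf   [unconditioned shift]
  vofohedefuf → vohohedehuh   [unconditioned shift]
  vohohedehuh (rule 4 does not apply)
  vohohedehuh → vooedeu   [h-loss]
  giving Anvikar vooedeu.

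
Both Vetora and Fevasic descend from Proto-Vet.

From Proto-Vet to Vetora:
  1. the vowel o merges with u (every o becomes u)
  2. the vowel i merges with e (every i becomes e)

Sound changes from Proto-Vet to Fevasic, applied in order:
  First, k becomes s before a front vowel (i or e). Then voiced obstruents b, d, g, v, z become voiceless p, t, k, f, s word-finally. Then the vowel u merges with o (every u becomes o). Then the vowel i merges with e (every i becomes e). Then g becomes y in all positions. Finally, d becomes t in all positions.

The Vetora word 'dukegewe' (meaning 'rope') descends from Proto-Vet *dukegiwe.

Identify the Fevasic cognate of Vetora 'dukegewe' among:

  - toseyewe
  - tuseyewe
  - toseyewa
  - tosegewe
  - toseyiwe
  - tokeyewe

Fevasic: *dukegiwe > dusegiwe > dosegiwe > dosegewe > doseyewe > toseyewe  (by palatalisation, vowel merger, vowel merger, unconditioned shift, unconditioned shift)

toseyewe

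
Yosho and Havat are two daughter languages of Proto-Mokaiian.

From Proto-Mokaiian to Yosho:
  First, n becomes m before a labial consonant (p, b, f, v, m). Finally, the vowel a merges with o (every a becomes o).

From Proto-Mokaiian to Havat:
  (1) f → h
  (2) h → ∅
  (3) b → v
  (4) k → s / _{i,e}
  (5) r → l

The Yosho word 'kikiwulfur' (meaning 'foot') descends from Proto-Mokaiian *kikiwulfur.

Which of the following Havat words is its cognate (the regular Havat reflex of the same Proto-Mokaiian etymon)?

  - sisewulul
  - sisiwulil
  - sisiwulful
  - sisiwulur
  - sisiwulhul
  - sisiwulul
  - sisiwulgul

sisiwulul

Havat: *kikiwulfur > kikiwulhur > kikiwulur > sisiwulur > sisiwulul  (by unconditioned shift, h-loss, palatalisation, unconditioned shift)
Only 'sisiwulul' matches the regular Havat development of *kikiwulfur.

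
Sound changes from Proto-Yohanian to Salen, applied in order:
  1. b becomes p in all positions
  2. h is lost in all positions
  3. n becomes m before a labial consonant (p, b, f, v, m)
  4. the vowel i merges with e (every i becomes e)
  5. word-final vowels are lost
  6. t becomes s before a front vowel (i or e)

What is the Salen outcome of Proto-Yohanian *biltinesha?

pelsenes

Salen: *biltinesha > piltinesha > piltinesa > peltenesa > peltenes > pelsenes  (by unconditioned shift, h-loss, vowel merger, apocope, palatalisation)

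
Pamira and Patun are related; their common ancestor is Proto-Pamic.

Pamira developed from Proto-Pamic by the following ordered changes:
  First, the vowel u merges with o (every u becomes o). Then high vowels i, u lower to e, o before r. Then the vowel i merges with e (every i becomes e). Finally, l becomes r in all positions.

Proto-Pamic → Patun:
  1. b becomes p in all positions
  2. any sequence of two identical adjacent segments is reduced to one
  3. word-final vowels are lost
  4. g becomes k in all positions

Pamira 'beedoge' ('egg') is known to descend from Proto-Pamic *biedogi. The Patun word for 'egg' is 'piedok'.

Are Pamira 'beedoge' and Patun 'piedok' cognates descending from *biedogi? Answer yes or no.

Derive the expected Patun reflex of *biedogi:
Patun: *biedogi
  biedogi → piedogi   [unconditioned shift]
  piedogi (rule 2 does not apply)
  piedogi → piedog   [apocope]
  piedog → piedok   [unconditioned shift]
  giving Patun piedok.
Patun 'piedok' matches the regular reflex exactly, so the pair is cognate.

yes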